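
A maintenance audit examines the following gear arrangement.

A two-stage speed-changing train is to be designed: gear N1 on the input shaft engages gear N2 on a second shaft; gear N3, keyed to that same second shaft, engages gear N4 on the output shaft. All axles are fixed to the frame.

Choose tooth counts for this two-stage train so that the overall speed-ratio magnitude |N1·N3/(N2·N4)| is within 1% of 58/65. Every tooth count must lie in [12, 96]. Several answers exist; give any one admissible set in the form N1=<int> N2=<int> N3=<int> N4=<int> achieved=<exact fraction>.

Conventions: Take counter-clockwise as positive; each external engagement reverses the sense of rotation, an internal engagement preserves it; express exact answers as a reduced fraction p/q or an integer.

class = fixed-axis compound train [2-stage, 58/65 wanted]
target = 58/65 in lowest terms: an exact hit needs N1·N3 = k·58 and N2·N4 = k·65 for one integer k, every count in [12, 96]; additionally prefer no 1:1 stage (N1 ≠ N2, N3 ≠ N4)
k = 1…5: no 1:1-free in-range split of k·58 and k·65 into factor pairs; take k = 6
k = 6: N1·N3 = 348 = 12·29, N2·N4 = 390 = 13·30
achieved = 12·29/(13·30) = 58/65; |achieved − target| = 0 ≤ 29/3250 ✓

N1=12 N2=13 N3=29 N4=30 achieved=58/65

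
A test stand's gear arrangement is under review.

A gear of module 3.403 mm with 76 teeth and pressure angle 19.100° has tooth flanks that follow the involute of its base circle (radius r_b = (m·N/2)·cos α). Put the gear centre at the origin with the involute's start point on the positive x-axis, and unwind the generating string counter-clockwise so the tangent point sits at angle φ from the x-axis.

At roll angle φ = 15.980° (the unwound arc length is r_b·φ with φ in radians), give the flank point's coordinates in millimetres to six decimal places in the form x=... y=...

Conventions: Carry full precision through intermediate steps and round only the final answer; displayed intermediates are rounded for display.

topology: single-mesh involute geometry — m = 3.403, N = 76
pitch radius r_p = m·N/2 = 3.403·76/2 = 129.314000
base radius r_b = r_p·cos α = 129.314000·cos 19.100° = 122.195124
roll angle φ = 15.980° = 0.27890361 rad
x = r_b·(cos φ + φ·sin φ) = 126.855709
y = r_b·(sin φ − φ·cos φ) = 0.876825

x=126.855709 y=0.876825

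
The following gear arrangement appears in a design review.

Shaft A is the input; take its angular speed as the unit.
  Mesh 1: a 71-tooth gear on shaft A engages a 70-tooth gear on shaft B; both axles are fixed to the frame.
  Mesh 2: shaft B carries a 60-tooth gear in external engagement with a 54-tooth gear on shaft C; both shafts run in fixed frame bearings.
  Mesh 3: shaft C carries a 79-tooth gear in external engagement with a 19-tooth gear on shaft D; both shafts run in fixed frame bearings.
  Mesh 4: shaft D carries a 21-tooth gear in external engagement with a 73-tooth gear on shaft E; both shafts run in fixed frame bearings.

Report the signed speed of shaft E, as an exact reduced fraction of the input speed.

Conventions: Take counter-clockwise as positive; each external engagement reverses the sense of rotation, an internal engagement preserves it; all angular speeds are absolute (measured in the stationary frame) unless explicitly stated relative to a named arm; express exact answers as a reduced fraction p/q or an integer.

5609/4161

4-mesh fixed-axis compound train (all bearings frame-fixed)
mesh 1 [71T→70T]: |ω|/ω_in = 1×71/70 = 71/70, sense flips to −
mesh 2 [60T→54T]: |ω|/ω_in = (71/70)×60/54 = 71/63, sense flips to +
mesh 3 [79T→19T]: |ω|/ω_in = (71/63)×79/19 = 5609/1197, sense flips to −
mesh 4 [21T→73T]: |ω|/ω_in = (5609/1197)×21/73 = 5609/4161, sense flips to +
signed output speed (× input speed) = 5609/4161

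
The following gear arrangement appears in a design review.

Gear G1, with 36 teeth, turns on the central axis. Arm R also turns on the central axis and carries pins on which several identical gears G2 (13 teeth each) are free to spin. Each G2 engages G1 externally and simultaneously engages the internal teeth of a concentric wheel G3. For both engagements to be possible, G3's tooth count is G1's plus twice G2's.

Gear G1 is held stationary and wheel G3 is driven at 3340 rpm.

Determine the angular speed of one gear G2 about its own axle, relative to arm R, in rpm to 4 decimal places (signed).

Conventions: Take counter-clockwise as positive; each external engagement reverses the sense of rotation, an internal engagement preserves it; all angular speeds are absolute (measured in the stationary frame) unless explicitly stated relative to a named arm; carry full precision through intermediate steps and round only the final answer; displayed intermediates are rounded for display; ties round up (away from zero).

+5851.5542 rpm

planetary set (36T centre, 13T on arm, 62T internal) — Willis relation
normalise by the input: solve with ω_ring = 1, then scale by 3340 rpm
ring teeth: 36 + 2·13 = 62
36(ω_sun−ω_arm) = −62(ω_ring−ω_arm),  ω_sun = 0, ω_ring = 1
36(0−ω_arm) = −62(1−ω_arm)  ⇒  98·ω_arm = 62  ⇒  ω_arm = 31/49
sun–planet mesh: 36·(0−31/49) = −13·(ω_p−ω_arm)  ⇒  ω_p−ω_arm = 1116/637
scale: ω_p−ω_arm = 1116/637 × 3340 rpm = +5851.5542 rpm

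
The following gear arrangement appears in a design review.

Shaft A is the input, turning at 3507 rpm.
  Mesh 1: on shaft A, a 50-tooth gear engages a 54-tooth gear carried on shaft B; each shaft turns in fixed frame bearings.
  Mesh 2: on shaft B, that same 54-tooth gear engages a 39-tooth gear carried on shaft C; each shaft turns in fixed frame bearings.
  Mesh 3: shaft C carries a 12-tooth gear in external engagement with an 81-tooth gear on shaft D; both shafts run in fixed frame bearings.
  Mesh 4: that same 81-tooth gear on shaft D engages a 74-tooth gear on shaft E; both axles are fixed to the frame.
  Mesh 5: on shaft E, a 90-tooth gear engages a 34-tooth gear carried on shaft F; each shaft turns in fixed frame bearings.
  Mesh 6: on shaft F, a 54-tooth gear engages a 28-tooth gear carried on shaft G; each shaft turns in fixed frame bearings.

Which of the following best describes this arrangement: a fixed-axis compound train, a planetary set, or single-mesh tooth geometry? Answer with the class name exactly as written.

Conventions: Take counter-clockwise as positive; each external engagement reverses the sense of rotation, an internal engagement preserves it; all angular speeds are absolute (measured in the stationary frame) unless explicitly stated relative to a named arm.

class = fixed-axis compound train [6 meshes; 6 ratios multiply, 6 sense flips]
classification: fixed-axis compound train

fixed-axis compound train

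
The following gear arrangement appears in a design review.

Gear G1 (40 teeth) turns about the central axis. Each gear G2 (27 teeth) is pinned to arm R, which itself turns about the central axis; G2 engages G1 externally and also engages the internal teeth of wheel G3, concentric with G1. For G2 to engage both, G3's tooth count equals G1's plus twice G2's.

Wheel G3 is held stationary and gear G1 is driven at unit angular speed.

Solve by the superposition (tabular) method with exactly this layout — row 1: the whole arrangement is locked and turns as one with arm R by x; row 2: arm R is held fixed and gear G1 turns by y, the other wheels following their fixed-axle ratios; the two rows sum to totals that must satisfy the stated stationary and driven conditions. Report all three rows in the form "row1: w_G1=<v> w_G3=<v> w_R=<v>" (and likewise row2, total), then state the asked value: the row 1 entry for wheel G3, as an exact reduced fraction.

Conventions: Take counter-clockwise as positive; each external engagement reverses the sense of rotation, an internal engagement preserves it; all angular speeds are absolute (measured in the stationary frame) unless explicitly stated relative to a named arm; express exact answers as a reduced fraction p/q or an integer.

topology: planetary set — G1 40T / G2 27T / G3 94T, arm = carrier (Willis)
row 1: whole set turns with the arm by x
row 2: sun turns y, ring = −(40/94)·y, arm 0
boundary: total ω_ring = x − (40/94)·y = 0 and total ω_sun = x + y = 1  ⇒  y = 47/67, x = 20/67
row 2 ring = −(40/94)·47/67 = -20/67
totals (row 1 + row 2): sun 20/67 + 47/67 = 1, ring 20/67 + (-20/67) = 0, arm 20/67 + 0 = 20/67
asked cell (row1, ring) = 20/67

row1: w_G1=20/67 w_G3=20/67 w_R=20/67
row2: w_G1=47/67 w_G3=-20/67 w_R=0
total: w_G1=1 w_G3=0 w_R=20/67
asked value: 20/67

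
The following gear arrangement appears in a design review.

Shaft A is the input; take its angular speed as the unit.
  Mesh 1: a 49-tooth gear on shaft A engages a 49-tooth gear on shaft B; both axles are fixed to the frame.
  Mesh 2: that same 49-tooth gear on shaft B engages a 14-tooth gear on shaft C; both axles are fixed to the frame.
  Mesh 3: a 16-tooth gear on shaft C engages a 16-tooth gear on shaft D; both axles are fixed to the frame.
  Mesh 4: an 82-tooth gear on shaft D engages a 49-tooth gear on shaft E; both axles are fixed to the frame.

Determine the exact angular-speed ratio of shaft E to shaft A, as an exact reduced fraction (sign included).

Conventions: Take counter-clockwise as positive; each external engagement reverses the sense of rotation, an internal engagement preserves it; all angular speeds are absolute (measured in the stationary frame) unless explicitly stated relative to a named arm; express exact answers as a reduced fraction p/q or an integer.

class = fixed-axis compound train [4 meshes; 4 ratios multiply, 4 sense flips]
mesh 1 [49T→49T]: running ratio 1, sense −
mesh 2 [49T→14T]: running ratio 7/2, sense +
mesh 3 [16T→16T]: running ratio 7/2, sense −
mesh 4 [82T→49T]: running ratio 41/7, sense +
ω_out/ω_in = 41/7

41/7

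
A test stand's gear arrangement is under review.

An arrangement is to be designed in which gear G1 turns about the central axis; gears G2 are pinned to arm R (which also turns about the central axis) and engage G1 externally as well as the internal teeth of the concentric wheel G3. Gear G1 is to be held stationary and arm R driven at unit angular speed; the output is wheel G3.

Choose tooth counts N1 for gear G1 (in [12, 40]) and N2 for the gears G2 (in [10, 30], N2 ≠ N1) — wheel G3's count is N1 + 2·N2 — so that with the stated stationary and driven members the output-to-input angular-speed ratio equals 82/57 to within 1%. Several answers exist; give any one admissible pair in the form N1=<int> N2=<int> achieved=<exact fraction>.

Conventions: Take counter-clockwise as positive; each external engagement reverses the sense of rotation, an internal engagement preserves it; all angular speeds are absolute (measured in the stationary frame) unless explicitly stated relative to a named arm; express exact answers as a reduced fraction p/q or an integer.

design class (target 82/57): planetary set
Willis with ω_sun = 0: ω_ring/ω_arm = (N1+N3)/N3; set equal to 82/57  ⇒  N3/N1 = 1/(82/57 − 1) = 57/25
N3 = N1 + 2·N2  ⇒  N2/N1 = (N3/N1 − 1)/2 = (57/25 − 1)/2 = 16/25
smallest multiple with N1 ≥ 12 and N2 ≥ 10: k = 1  ⇒  N1 = 1·25 = 25, N2 = 1·16 = 16 (N1 ≤ 40, N2 ≤ 30, N2 ≠ N1 ✓), N3 = 25 + 2·16 = 57
check: (N1+N3)/N3 with N1 = 25, N3 = 57 gives 82/57; |achieved − target| = 0 ≤ 41/2850 ✓

N1=25 N2=16 achieved=82/57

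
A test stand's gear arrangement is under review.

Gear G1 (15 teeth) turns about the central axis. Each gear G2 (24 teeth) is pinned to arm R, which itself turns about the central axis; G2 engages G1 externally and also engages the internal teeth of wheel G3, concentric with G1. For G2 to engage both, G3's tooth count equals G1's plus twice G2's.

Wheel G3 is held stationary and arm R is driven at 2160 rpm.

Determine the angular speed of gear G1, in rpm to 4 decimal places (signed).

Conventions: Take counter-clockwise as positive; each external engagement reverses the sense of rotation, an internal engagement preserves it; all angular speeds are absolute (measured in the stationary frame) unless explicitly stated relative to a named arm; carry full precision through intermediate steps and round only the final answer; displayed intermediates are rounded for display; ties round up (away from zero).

+11232.0000 rpm

planetary set (15T centre, 24T on arm, 63T internal) — Willis relation
normalise by the input: solve with ω_arm = 1, then scale by 2160 rpm
ring teeth: 15 + 2·24 = 63
15(ω_sun−ω_arm) = −63(ω_ring−ω_arm),  ω_ring = 0, ω_arm = 1
ω_sun = 1 − (63/15)(0−1) = 26/5
scale: ω_sun = 26/5 × 2160 rpm = +11232.0000 rpm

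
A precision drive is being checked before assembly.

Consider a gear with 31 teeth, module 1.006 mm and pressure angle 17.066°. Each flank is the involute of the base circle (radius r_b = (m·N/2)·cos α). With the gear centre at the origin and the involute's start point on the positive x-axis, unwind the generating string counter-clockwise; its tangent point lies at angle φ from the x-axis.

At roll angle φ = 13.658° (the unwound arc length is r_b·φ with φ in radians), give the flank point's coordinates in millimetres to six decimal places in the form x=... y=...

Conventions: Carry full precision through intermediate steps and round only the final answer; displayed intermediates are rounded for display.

x=15.323919 y=0.066923

topology: single-mesh involute geometry — m = 1.006, N = 31
pitch radius r_p = m·N/2 = 1.006·31/2 = 15.593000
base radius r_b = r_p·cos α = 15.593000·cos 17.066° = 14.906399
roll angle φ = 13.658° = 0.23837707 rad
x = r_b·(cos φ + φ·sin φ) = 15.323919
y = r_b·(sin φ − φ·cos φ) = 0.066923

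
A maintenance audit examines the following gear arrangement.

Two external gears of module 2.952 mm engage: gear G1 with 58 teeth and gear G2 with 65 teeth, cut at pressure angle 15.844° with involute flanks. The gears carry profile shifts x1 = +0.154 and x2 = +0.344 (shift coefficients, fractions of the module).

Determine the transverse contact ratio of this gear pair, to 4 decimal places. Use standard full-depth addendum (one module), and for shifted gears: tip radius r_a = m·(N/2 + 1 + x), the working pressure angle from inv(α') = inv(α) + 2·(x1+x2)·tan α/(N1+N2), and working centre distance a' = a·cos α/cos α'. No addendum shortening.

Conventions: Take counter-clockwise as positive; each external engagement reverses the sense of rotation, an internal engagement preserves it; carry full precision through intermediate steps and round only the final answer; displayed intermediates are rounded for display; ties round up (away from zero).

1.9664

recognized (one external pair, fixed centres): single-mesh tooth geometry, m = 2.952, N1 = 58, N2 = 65
base radii: r_b1 = 82.355633, r_b2 = 92.295106
tip radii: r_a1 = 89.014608, r_a2 = 99.907488
inv(α') = inv(15.844°) + 2·(+0.154+0.344)·tan α/(58+65) = 0.00956922  ⇒  α' = 17.32705°
a' = a·cos α / cos α' = 181.5480·cos 15.844°/cos 17.32705° = 182.953092
action lengths: √(r_a1²−r_b1²) = 33.780913, √(r_a2²−r_b2²) = 38.250745
base pitch p_b = π·m·cos α = 8.921650
CR = (33.780913 + 38.250745 − 182.953092·sin 17.32705°)/8.921650 = 1.966403
contact ratio ≈ 1.9664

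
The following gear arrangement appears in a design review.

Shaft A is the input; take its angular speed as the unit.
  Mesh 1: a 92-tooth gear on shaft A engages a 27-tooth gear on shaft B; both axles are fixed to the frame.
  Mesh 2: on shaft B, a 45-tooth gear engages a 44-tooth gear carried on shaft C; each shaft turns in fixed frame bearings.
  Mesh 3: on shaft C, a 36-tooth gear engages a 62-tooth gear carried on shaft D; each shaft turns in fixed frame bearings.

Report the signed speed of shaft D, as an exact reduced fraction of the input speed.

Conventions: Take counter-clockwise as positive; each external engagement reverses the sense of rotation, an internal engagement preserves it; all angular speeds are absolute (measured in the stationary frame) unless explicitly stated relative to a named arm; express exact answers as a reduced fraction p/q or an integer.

-690/341

3-mesh fixed-axis compound train (all bearings frame-fixed)
mesh 1 [92T→27T]: |ω|/ω_in = 1×92/27 = 92/27, sense flips to −
mesh 2 [45T→44T]: |ω|/ω_in = (92/27)×45/44 = 115/33, sense flips to +
mesh 3 [36T→62T]: |ω|/ω_in = (115/33)×36/62 = 690/341, sense flips to −
signed output speed (× input speed) = -690/341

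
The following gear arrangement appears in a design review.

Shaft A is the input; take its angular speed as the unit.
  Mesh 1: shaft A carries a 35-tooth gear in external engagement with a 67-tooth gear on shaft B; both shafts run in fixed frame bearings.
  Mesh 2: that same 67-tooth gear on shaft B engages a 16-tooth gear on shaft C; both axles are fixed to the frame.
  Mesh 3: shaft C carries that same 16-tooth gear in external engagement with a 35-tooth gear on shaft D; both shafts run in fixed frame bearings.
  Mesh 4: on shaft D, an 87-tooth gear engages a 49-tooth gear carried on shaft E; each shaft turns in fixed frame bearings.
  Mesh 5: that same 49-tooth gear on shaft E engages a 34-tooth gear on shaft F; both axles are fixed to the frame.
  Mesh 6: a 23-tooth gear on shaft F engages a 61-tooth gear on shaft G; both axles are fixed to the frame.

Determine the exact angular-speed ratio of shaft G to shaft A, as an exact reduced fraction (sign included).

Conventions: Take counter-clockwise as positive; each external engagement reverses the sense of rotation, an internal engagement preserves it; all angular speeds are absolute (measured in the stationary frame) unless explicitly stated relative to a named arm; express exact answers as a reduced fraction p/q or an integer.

class = fixed-axis compound train [6 meshes; 6 ratios multiply, 6 sense flips]
mesh 1 [35T→67T]: running ratio 35/67, sense −
mesh 2 [67T→16T]: running ratio 35/16, sense +
mesh 3 [16T→35T]: running ratio 1, sense −
mesh 4 [87T→49T]: running ratio 87/49, sense +
mesh 5 [49T→34T]: running ratio 87/34, sense −
mesh 6 [23T→61T]: running ratio 2001/2074, sense +
ω_out/ω_in = 2001/2074

2001/2074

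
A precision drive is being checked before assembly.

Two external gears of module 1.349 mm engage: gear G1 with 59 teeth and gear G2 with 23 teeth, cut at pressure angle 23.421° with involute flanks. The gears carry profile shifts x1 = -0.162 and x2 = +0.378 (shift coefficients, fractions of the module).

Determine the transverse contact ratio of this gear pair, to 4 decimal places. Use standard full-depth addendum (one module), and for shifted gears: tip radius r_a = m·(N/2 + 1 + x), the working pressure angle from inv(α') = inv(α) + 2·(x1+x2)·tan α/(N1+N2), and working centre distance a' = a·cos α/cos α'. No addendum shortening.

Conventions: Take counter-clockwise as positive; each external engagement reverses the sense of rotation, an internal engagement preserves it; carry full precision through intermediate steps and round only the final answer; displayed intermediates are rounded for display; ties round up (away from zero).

1.4756

recognized (one external pair, fixed centres): single-mesh tooth geometry, m = 1.349, N1 = 59, N2 = 23
base radii: r_b1 = 36.516709, r_b2 = 14.235327
tip radii: r_a1 = 40.925962, r_a2 = 17.372422
inv(α') = inv(23.421°) + 2·(-0.162+0.378)·tan α/(59+23) = 0.02668239  ⇒  α' = 24.09574°
a' = a·cos α / cos α' = 55.3090·cos 23.421°/cos 24.09574° = 55.596459
action lengths: √(r_a1²−r_b1²) = 18.478753, √(r_a2²−r_b2²) = 9.957736
base pitch p_b = π·m·cos α = 3.888835
CR = (18.478753 + 9.957736 − 55.596459·sin 24.09574°)/3.888835 = 1.475644
contact ratio ≈ 1.4756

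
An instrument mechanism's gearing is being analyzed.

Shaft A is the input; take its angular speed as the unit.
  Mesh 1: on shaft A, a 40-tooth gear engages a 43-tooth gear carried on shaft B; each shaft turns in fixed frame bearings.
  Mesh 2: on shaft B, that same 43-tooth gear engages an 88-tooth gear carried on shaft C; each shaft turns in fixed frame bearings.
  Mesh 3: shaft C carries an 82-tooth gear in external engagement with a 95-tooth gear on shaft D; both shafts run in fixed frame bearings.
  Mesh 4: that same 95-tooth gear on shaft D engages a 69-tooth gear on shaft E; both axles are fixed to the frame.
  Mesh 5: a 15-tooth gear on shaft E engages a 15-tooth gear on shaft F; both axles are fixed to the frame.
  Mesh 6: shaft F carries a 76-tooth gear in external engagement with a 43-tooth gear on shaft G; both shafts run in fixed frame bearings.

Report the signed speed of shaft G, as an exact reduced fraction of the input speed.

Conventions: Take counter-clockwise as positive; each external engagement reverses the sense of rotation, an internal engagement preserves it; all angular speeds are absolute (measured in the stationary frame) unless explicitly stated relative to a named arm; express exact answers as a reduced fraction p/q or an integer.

6-mesh fixed-axis compound train (all bearings frame-fixed)
mesh 1 [40T→43T]: |ω|/ω_in = 1×40/43 = 40/43, sense flips to −
mesh 2 [43T→88T]: |ω|/ω_in = (40/43)×43/88 = 5/11, sense flips to +
mesh 3 [82T→95T]: |ω|/ω_in = (5/11)×82/95 = 82/209, sense flips to −
mesh 4 [95T→69T]: |ω|/ω_in = (82/209)×95/69 = 410/759, sense flips to +
mesh 5 [15T→15T]: |ω|/ω_in = (410/759)×15/15 = 410/759, sense flips to −
mesh 6 [76T→43T]: |ω|/ω_in = (410/759)×76/43 = 31160/32637, sense flips to +
signed output speed (× input speed) = 31160/32637

31160/32637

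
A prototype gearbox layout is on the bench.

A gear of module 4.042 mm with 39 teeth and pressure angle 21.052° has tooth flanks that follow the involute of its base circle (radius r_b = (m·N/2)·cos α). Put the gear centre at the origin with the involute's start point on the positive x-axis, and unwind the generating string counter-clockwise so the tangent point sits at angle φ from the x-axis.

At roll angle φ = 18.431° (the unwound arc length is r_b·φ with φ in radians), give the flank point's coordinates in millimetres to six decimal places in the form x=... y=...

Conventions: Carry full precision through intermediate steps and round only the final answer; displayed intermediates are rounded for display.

x=77.266185 y=0.807771

topology: single-mesh involute geometry — m = 4.042, N = 39
pitch radius r_p = m·N/2 = 4.042·39/2 = 78.819000
base radius r_b = r_p·cos α = 78.819000·cos 21.052° = 73.558210
roll angle φ = 18.431° = 0.32168163 rad
x = r_b·(cos φ + φ·sin φ) = 77.266185
y = r_b·(sin φ − φ·cos φ) = 0.807771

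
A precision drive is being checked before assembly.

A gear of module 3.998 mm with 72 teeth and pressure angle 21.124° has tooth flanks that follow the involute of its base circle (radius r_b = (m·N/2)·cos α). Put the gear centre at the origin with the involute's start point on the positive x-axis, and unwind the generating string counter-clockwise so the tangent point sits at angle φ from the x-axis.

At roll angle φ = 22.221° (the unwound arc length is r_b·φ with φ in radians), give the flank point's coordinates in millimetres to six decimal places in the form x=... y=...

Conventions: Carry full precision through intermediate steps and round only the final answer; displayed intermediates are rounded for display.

topology: single-mesh involute geometry — m = 3.998, N = 72
pitch radius r_p = m·N/2 = 3.998·72/2 = 143.928000
base radius r_b = r_p·cos α = 143.928000·cos 21.124° = 134.256421
roll angle φ = 22.221° = 0.38782961 rad
x = r_b·(cos φ + φ·sin φ) = 143.976785
y = r_b·(sin φ − φ·cos φ) = 2.571522

x=143.976785 y=2.571522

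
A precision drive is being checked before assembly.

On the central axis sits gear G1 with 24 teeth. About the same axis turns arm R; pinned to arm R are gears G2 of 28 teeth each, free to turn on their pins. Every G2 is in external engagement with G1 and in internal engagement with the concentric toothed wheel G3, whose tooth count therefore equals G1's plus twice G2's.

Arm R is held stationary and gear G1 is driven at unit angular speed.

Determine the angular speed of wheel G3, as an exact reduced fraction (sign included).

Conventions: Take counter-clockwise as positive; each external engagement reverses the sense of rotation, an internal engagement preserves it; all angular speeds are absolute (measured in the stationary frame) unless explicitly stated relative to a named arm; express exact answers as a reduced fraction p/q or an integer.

-3/10

recognized (axles ride arm R): planetary set, 24/28/80 teeth
ring teeth: 24 + 2·28 = 80
24(ω_sun−ω_arm) = −80(ω_ring−ω_arm),  ω_arm = 0, ω_sun = 1
ω_ring = 0 − (24/80)(1−0) = -3/10
exact speed ratio = -3/10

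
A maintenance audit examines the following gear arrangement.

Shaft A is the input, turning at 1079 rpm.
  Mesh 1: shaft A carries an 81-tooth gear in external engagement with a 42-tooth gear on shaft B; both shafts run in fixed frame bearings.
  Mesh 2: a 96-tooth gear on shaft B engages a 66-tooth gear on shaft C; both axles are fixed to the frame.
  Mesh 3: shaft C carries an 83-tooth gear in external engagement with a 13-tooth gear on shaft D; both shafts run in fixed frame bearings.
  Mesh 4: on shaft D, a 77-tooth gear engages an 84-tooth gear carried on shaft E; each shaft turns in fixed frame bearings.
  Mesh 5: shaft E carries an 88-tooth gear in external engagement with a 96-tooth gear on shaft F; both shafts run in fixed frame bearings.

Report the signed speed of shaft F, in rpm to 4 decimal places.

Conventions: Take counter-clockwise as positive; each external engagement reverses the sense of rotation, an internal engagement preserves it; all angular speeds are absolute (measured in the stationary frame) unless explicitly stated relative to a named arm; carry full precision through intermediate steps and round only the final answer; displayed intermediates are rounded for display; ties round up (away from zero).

recognized (6 fixed axles, 5 meshes): fixed-axis compound train
mesh 1 [81T→42T]: ω = 1079.0000×81/42 = 2080.9286 rpm, sense flips to −
mesh 2 [96T→66T]: ω = 2080.9286×96/66 = 3026.8052 rpm, sense flips to +
mesh 3 [83T→13T]: ω = 3026.8052×83/13 = 19324.9870 rpm, sense flips to −
mesh 4 [77T→84T]: ω = 19324.9870×77/84 = 17714.5714 rpm, sense flips to +
mesh 5 [88T→96T]: ω = 17714.5714×88/96 = 16238.3571 rpm, sense flips to −
signed output speed = -16238.3571 rpm

-16238.3571 rpm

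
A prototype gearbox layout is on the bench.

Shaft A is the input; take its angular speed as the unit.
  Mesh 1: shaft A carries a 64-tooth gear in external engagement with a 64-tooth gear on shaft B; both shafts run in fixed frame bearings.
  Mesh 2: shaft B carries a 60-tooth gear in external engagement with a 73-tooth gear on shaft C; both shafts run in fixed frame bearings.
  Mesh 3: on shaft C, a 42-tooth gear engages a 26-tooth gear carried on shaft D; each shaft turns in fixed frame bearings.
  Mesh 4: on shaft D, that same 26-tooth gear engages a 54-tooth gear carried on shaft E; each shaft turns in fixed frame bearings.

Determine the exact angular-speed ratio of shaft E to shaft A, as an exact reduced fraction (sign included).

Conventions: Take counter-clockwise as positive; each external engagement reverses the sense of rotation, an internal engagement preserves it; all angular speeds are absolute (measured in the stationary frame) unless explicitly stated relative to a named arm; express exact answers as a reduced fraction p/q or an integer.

140/219

class = fixed-axis compound train [4 meshes; 4 ratios multiply, 4 sense flips]
mesh 1 [64T→64T]: running ratio 1, sense −
mesh 2 [60T→73T]: running ratio 60/73, sense +
mesh 3 [42T→26T]: running ratio 1260/949, sense −
mesh 4 [26T→54T]: running ratio 140/219, sense +
ω_out/ω_in = 140/219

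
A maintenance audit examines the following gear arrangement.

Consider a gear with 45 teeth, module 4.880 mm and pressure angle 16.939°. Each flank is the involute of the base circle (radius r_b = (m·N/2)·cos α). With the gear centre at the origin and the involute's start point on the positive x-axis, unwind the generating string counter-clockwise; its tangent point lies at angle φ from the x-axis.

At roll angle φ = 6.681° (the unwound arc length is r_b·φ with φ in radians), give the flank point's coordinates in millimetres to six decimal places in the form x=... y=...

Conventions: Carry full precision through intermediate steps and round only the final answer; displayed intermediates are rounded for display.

recognized (one wheel, involute flank): single-mesh tooth geometry, m = 4.880, N = 45
pitch radius r_p = m·N/2 = 4.880·45/2 = 109.800000
base radius r_b = r_p·cos α = 109.800000·cos 16.939° = 105.036381
roll angle φ = 6.681° = 0.11660545 rad
x = r_b·(cos φ + φ·sin φ) = 105.748036
y = r_b·(sin φ − φ·cos φ) = 0.055435

x=105.748036 y=0.055435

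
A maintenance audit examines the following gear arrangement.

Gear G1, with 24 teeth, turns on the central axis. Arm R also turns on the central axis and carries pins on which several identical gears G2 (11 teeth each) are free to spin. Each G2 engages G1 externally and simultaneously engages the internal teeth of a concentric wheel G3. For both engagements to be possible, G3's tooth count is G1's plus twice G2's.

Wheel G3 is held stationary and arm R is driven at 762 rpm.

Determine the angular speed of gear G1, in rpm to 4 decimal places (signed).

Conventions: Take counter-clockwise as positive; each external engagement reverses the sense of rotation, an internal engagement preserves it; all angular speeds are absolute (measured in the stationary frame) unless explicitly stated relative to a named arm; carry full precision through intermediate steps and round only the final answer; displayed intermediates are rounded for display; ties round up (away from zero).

topology: planetary set — G1 24T / G2 11T / G3 46T, arm = carrier (Willis)
normalise by the input: solve with ω_arm = 1, then scale by 762 rpm
ring teeth: 24 + 2·11 = 46
24(ω_sun−ω_arm) = −46(ω_ring−ω_arm),  ω_ring = 0, ω_arm = 1
ω_sun = 1 − (46/24)(0−1) = 35/12
scale: ω_sun = 35/12 × 762 rpm = +2222.5000 rpm

+2222.5000 rpm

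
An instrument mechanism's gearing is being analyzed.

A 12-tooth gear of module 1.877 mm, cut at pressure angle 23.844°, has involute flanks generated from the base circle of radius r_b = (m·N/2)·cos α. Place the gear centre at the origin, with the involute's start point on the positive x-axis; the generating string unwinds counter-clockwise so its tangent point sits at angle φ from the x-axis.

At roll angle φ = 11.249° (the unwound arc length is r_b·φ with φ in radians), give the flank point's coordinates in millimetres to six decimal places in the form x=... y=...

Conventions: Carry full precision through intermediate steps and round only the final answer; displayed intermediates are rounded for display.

x=10.497402 y=0.025885

class = single-mesh tooth geometry [base-circle involute, m = 1.877, 12T]
pitch radius r_p = m·N/2 = 1.877·12/2 = 11.262000
base radius r_b = r_p·cos α = 11.262000·cos 23.844° = 10.300783
roll angle φ = 11.249° = 0.19633209 rad
x = r_b·(cos φ + φ·sin φ) = 10.497402
y = r_b·(sin φ − φ·cos φ) = 0.025885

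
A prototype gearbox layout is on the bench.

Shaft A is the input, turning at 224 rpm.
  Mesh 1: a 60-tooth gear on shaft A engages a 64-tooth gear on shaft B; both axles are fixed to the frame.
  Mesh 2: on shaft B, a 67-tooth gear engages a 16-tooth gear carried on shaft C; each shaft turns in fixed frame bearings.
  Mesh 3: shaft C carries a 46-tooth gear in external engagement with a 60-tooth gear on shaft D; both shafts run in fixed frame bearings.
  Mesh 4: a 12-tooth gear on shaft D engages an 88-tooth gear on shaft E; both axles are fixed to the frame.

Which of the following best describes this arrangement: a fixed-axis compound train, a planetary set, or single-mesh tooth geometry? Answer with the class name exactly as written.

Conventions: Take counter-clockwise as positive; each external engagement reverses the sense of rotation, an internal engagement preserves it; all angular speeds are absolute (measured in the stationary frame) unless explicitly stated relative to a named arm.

fixed-axis compound train

4-mesh fixed-axis compound train (all bearings frame-fixed)
classification: fixed-axis compound train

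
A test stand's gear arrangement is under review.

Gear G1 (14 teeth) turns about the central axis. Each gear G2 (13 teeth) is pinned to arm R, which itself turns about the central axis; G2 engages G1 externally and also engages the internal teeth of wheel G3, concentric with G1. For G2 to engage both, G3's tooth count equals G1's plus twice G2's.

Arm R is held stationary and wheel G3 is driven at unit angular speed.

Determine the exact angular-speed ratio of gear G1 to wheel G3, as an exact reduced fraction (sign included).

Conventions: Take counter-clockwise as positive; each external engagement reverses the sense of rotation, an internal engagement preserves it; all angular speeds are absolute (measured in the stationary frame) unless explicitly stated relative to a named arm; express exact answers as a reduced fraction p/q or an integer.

-20/7

recognized (axles ride arm R): planetary set, 14/13/40 teeth
ring teeth: 14 + 2·13 = 40
14(ω_sun−ω_arm) = −40(ω_ring−ω_arm),  ω_arm = 0, ω_ring = 1
ω_sun = 0 − (40/14)(1−0) = -20/7
ω_out/ω_in = -20/7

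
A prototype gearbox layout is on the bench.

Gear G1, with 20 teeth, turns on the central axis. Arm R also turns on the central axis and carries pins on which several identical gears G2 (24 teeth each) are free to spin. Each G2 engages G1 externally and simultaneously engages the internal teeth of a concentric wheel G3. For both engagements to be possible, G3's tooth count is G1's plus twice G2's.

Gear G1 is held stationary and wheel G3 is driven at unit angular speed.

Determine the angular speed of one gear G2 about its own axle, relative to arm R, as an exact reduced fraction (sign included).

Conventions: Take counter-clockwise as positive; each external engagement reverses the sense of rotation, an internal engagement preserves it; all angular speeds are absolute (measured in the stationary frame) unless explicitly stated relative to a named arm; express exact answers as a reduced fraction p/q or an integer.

85/132

topology: planetary set — G1 20T / G2 24T / G3 68T, arm = carrier (Willis)
ring teeth: 20 + 2·24 = 68
20(ω_sun−ω_arm) = −68(ω_ring−ω_arm),  ω_sun = 0, ω_ring = 1
20(0−ω_arm) = −68(1−ω_arm)  ⇒  88·ω_arm = 68  ⇒  ω_arm = 17/22
sun–planet mesh: 20·(0−17/22) = −24·(ω_p−ω_arm)  ⇒  ω_p−ω_arm = 85/132
exact speed ratio = 85/132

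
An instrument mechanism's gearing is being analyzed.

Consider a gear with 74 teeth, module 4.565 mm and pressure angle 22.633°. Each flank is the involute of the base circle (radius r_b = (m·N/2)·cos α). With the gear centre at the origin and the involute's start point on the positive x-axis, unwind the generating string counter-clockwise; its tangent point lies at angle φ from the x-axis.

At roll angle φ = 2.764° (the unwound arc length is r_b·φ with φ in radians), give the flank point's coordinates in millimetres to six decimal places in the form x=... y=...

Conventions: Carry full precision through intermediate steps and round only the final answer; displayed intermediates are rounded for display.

x=156.078706 y=0.005833

single-mesh involute tooth geometry (74T wheel at module 4.565)
pitch radius r_p = m·N/2 = 4.565·74/2 = 168.905000
base radius r_b = r_p·cos α = 168.905000·cos 22.633° = 155.897411
roll angle φ = 2.764° = 0.04824090 rad
x = r_b·(cos φ + φ·sin φ) = 156.078706
y = r_b·(sin φ − φ·cos φ) = 0.005833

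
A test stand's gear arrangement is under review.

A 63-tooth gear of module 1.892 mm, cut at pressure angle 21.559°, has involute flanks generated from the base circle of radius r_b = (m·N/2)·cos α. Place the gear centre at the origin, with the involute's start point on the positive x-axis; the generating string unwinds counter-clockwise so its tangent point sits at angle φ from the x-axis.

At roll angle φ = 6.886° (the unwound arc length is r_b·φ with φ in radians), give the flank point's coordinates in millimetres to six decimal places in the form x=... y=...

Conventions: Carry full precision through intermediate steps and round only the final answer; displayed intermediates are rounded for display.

x=55.827366 y=0.032027

recognized (one wheel, involute flank): single-mesh tooth geometry, m = 1.892, N = 63
pitch radius r_p = m·N/2 = 1.892·63/2 = 59.598000
base radius r_b = r_p·cos α = 59.598000·cos 21.559° = 55.428504
roll angle φ = 6.886° = 0.12018337 rad
x = r_b·(cos φ + φ·sin φ) = 55.827366
y = r_b·(sin φ − φ·cos φ) = 0.032027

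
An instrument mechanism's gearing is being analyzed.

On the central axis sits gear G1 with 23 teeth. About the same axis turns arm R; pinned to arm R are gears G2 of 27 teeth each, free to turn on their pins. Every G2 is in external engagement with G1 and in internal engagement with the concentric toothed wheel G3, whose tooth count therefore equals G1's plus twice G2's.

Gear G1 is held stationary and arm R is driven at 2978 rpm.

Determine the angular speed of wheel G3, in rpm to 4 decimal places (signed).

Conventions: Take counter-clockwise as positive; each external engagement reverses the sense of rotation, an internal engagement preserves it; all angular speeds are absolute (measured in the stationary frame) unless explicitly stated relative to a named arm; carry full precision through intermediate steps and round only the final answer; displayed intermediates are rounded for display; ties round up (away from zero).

topology: planetary set — G1 23T / G2 27T / G3 77T, arm = carrier (Willis)
normalise by the input: solve with ω_arm = 1, then scale by 2978 rpm
ring teeth: 23 + 2·27 = 77
23(ω_sun−ω_arm) = −77(ω_ring−ω_arm),  ω_sun = 0, ω_arm = 1
ω_ring = 1 − (23/77)(0−1) = 100/77
scale: ω_ring = 100/77 × 2978 rpm = +3867.5325 rpm

+3867.5325 rpm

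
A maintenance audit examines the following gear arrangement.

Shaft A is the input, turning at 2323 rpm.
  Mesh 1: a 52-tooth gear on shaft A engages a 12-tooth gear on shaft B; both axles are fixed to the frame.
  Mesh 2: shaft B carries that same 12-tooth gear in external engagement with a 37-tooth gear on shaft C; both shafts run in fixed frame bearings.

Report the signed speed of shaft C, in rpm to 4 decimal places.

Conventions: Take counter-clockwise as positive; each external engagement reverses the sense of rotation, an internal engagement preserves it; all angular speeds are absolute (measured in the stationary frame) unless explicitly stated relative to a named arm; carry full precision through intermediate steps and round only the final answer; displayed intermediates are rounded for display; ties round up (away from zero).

topology: fixed-axis compound train — 2 meshes, A→C
mesh 1 [52T→12T]: ω = 2323.0000×52/12 = 10066.3333 rpm, sense flips to −
mesh 2 [12T→37T]: ω = 10066.3333×12/37 = 3264.7568 rpm, sense flips to +
signed output speed = +3264.7568 rpm

+3264.7568 rpm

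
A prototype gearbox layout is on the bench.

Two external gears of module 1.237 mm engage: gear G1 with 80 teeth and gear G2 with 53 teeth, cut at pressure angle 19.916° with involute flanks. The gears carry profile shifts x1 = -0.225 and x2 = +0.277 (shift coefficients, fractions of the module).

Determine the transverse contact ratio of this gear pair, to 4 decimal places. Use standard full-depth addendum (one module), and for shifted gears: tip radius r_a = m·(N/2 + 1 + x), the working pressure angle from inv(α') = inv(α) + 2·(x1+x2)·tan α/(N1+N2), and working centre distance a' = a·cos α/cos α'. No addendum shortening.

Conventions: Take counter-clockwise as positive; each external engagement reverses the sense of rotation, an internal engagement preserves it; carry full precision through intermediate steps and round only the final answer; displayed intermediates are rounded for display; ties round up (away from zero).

topology: single-mesh involute geometry — m = 1.237, 80T/53T pair
base radii: r_b1 = 46.520752, r_b2 = 30.819998
tip radii: r_a1 = 50.438675, r_a2 = 34.360149
inv(α') = inv(19.916°) + 2·(-0.225+0.277)·tan α/(80+53) = 0.01499436  ⇒  α' = 20.03883°
a' = a·cos α / cos α' = 82.2605·cos 19.916°/cos 20.03883° = 82.324634
action lengths: √(r_a1²−r_b1²) = 19.490501, √(r_a2²−r_b2²) = 15.190378
base pitch p_b = π·m·cos α = 3.653731
CR = (19.490501 + 15.190378 − 82.324634·sin 20.03883°)/3.653731 = 1.771277
contact ratio ≈ 1.7713

1.7713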